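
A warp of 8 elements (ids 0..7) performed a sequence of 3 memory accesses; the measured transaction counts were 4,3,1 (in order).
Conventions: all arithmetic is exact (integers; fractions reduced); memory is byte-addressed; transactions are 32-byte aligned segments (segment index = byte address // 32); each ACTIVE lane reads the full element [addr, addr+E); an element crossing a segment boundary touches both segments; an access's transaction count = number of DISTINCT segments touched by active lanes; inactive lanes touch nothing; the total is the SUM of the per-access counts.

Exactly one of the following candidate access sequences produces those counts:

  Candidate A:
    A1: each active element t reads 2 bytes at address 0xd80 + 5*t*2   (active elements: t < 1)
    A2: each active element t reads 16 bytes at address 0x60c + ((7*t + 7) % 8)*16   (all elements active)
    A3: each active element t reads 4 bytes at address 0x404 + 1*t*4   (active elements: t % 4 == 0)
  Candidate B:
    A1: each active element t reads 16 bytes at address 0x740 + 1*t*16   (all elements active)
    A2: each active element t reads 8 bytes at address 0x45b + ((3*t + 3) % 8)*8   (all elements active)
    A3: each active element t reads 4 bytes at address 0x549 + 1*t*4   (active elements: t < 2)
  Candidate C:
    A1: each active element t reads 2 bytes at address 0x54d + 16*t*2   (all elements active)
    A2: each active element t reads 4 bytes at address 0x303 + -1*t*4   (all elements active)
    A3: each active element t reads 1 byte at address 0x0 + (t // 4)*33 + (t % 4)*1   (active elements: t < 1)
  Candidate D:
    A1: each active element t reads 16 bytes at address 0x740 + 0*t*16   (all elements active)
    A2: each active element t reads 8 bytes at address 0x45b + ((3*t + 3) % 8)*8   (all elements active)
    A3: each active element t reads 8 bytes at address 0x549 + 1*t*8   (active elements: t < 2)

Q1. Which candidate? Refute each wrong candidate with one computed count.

A: A1 gives 1 transaction, not 4
C: A1 gives 8 transactions, not 4
D: A1 gives 1 transaction, not 4
B: all counts match (4,3,1)

Answer: B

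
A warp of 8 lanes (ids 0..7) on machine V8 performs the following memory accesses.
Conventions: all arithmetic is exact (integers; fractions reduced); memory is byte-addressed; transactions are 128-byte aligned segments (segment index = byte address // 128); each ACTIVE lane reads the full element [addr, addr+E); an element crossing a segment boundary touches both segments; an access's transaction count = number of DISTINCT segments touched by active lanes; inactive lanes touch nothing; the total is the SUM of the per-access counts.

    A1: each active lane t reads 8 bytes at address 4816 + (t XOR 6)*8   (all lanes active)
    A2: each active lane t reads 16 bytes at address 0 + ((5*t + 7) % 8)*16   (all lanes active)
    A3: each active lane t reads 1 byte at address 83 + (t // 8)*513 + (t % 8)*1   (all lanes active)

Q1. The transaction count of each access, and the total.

A1: 2 transactions
A2: 1 transaction
A3: 1 transaction

Answer: 2,1,1; total 4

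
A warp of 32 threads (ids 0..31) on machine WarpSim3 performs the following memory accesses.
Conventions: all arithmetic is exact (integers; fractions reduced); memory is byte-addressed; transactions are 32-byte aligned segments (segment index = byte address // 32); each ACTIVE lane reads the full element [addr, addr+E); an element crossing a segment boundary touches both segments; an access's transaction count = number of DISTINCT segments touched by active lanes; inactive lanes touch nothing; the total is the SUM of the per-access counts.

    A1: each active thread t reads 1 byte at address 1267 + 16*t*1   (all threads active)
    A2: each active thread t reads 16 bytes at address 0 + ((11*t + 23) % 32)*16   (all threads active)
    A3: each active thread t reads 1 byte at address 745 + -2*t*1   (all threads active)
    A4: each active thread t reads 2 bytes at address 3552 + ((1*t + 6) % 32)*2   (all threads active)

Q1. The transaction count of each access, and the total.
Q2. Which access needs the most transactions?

A1: 17 transactions
A2: 16 transactions
A3: 3 transactions
A4: 2 transactions

Answer: 17,16,3,2; total 38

Answer: A1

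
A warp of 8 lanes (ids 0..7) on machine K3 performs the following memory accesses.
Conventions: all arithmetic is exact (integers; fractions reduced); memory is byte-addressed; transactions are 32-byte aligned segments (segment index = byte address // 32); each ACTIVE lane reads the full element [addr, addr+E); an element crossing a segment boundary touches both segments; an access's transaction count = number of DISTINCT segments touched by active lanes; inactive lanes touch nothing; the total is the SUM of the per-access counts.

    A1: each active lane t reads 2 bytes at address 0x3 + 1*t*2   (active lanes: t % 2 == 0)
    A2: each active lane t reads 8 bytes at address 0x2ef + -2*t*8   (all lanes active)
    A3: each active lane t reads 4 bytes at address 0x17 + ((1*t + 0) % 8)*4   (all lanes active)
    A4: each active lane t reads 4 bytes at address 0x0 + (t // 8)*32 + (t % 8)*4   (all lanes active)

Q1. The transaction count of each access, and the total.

A1: 1 transaction
A2: 5 transactions
A3: 2 transactions
A4: 1 transaction

Answer: 1,5,2,1; total 9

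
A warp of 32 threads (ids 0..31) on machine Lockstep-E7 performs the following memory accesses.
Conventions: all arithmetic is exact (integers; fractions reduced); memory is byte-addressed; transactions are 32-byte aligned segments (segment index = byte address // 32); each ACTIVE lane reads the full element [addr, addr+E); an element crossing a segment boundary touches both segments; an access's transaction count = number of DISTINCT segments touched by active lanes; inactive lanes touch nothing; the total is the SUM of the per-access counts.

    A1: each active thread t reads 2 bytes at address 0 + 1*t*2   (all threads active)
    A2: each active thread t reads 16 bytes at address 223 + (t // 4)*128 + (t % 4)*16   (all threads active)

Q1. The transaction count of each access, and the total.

A1: 2 transactions
A2: 24 transactions

Answer: 2,24; total 26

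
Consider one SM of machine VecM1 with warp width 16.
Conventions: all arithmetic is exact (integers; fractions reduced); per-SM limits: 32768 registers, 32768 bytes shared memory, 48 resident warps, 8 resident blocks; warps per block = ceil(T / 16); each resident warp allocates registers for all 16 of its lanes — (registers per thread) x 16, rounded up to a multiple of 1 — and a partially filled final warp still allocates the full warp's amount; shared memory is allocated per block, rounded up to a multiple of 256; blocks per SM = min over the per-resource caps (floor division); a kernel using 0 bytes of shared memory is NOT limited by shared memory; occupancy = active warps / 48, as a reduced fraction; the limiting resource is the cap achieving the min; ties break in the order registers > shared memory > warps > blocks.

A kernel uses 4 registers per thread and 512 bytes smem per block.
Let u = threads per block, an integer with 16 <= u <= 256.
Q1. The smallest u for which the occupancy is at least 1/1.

Answer: u = 81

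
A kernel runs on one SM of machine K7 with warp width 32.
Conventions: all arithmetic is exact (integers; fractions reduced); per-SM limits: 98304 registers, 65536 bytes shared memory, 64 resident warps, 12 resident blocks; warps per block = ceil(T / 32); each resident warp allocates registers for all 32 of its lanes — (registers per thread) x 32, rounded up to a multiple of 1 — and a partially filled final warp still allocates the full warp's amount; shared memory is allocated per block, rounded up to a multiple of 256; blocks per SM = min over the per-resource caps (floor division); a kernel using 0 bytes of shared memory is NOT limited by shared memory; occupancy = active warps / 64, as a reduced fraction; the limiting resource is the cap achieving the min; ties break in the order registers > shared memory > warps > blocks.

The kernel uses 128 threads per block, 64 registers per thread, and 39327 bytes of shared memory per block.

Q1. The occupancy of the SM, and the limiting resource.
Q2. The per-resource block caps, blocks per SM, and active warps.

Answer: occupancy 1/16, limited by shared memory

registers: 12 blocks
shared memory: 1 block
warps: 16 blocks
blocks: 12 blocks

Answer: 1 block, 4 active warps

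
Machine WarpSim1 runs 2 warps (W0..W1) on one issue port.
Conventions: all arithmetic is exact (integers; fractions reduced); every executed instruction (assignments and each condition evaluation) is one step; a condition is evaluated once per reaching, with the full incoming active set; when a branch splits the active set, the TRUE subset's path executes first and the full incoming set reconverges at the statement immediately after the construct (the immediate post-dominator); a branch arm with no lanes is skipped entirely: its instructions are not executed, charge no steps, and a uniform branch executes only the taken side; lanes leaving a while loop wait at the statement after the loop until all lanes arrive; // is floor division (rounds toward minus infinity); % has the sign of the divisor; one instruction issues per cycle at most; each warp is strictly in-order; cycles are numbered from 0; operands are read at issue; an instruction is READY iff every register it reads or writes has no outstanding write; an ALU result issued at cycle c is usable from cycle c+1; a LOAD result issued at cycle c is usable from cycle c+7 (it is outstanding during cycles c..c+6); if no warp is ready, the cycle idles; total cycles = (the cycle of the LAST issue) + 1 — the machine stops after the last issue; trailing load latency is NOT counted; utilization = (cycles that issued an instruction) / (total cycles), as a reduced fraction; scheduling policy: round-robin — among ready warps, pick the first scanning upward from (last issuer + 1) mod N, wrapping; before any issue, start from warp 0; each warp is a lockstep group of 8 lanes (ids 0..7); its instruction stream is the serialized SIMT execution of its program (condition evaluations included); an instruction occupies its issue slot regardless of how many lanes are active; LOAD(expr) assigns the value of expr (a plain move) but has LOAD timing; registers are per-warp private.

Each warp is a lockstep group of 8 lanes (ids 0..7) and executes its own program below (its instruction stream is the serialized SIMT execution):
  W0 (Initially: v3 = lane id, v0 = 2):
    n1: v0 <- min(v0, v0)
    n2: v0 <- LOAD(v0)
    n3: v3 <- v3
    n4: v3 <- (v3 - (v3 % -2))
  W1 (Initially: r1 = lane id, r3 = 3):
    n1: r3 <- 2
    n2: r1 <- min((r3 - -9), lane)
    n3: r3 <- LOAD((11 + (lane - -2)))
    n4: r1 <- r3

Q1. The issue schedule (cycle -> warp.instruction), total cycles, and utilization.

cycle 0: W0.I0
cycle 1: W1.I0
cycle 2: W0.I1
cycle 3: W1.I1
cycle 4: W0.I2
cycle 5: W1.I2
cycle 6: W0.I3
cycle 7: idle
cycle 8: idle
cycle 9: idle
cycle 10: idle
cycle 11: idle
cycle 12: W1.I3

Answer: 13 cycles, utilization 8/13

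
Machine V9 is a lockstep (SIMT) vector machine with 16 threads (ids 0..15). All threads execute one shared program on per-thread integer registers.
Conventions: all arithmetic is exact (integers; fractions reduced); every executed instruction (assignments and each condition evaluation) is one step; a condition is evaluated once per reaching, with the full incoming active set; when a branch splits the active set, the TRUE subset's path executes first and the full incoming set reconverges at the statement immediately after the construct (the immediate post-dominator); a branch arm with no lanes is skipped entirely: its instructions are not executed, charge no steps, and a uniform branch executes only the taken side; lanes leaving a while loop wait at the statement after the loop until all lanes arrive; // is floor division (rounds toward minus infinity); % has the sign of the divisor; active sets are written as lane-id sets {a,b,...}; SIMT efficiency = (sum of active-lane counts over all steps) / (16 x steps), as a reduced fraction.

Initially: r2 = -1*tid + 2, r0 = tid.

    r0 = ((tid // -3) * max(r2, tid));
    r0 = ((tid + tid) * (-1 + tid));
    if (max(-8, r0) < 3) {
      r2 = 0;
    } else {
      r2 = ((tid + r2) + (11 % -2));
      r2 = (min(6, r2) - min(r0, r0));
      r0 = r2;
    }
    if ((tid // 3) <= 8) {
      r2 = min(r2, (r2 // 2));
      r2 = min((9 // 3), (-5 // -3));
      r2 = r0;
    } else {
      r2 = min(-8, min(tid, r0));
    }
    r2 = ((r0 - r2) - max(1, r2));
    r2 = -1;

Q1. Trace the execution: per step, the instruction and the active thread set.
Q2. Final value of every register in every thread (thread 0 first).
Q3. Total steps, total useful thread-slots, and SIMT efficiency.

step 0: r0 <- ((tid // -3) * max(r2, tid)) {0,1,2,3,4,5,6,7,8,9,10,11,12,13,14,15}
step 1: r0 <- ((tid + tid) * (-1 + tid)) {0,1,2,3,4,5,6,7,8,9,10,11,12,13,14,15}
step 2: eval (max(-8, r0) < 3)       {0,1,2,3,4,5,6,7,8,9,10,11,12,13,14,15}
step 3: r2 <- 0                      {0,1}
step 4: r2 <- ((tid + r2) + (11 % -2)) {2,3,4,5,6,7,8,9,10,11,12,13,14,15}
step 5: r2 <- (min(6, r2) - min(r0, r0)) {2,3,4,5,6,7,8,9,10,11,12,13,14,15}
step 6: r0 <- r2                     {2,3,4,5,6,7,8,9,10,11,12,13,14,15}
step 7: eval ((tid // 3) <= 8)       {0,1,2,3,4,5,6,7,8,9,10,11,12,13,14,15}
step 8: r2 <- min(r2, (r2 // 2))     {0,1,2,3,4,5,6,7,8,9,10,11,12,13,14,15}
step 9: r2 <- min((9 // 3), (-5 // -3)) {0,1,2,3,4,5,6,7,8,9,10,11,12,13,14,15}
step 10: r2 <- r0                     {0,1,2,3,4,5,6,7,8,9,10,11,12,13,14,15}
step 11: r2 <- ((r0 - r2) - max(1, r2)) {0,1,2,3,4,5,6,7,8,9,10,11,12,13,14,15}
step 12: r2 <- -1                     {0,1,2,3,4,5,6,7,8,9,10,11,12,13,14,15}

Answer: 13 steps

r2: -1,-1,-1,-1,-1,-1,-1,-1,-1,-1,-1,-1,-1,-1,-1,-1
r0: 0,0,-3,-11,-23,-39,-59,-83,-111,-143,-179,-219,-263,-311,-363,-419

steps = 13; useful = 188; efficiency = 188/208 = 47/52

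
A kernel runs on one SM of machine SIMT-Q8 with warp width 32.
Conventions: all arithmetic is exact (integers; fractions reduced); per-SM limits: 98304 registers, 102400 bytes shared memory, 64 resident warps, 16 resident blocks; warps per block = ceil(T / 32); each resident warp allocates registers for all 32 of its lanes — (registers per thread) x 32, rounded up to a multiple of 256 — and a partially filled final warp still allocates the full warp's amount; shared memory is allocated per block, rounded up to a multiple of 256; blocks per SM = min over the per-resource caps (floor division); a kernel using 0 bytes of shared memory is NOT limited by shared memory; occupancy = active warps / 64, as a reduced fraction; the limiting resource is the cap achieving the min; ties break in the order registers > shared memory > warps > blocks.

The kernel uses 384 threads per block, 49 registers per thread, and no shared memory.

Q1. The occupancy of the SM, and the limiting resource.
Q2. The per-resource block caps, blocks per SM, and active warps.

Answer: occupancy 3/4, limited by registers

registers: 4 blocks
shared memory: no limit (kernel uses none)
warps: 5 blocks
blocks: 16 blocks

Answer: 4 blocks, 48 active warps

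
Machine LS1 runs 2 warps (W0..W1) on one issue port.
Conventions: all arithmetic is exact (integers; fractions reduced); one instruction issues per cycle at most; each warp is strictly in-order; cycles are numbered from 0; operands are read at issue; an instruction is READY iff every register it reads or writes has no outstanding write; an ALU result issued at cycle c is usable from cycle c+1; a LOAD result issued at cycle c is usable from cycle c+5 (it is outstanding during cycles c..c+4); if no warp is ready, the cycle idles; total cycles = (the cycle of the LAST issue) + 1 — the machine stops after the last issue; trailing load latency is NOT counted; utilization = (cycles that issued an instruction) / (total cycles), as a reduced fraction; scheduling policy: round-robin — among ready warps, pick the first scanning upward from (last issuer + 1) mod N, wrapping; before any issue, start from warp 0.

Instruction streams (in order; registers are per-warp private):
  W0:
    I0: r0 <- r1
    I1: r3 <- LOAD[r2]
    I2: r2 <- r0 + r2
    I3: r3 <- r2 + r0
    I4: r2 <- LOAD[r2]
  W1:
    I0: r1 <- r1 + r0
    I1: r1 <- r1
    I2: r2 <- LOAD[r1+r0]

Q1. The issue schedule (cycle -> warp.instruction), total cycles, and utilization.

cycle 0: W0.I0
cycle 1: W1.I0
cycle 2: W0.I1
cycle 3: W1.I1
cycle 4: W0.I2
cycle 5: W1.I2
cycle 6: idle
cycle 7: W0.I3
cycle 8: W0.I4

Answer: 9 cycles, utilization 8/9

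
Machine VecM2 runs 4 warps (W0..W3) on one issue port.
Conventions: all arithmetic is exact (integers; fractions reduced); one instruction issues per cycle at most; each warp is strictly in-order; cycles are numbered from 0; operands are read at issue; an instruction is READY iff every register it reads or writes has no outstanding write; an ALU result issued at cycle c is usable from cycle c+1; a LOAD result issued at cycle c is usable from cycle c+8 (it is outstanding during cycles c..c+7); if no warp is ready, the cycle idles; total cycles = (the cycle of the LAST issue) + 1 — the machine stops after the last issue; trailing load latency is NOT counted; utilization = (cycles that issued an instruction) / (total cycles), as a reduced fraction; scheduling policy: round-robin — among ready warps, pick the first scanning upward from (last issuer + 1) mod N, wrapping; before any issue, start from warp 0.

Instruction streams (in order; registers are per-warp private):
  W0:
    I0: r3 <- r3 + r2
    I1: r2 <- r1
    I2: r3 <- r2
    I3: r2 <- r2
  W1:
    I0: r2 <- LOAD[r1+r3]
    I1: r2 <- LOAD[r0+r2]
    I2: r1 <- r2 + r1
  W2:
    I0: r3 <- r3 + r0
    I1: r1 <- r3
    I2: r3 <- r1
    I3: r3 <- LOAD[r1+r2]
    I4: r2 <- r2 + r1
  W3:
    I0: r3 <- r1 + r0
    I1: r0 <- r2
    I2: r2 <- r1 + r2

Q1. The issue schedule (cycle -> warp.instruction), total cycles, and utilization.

cycle 0: W0.I0
cycle 1: W1.I0
cycle 2: W2.I0
cycle 3: W3.I0
cycle 4: W0.I1
cycle 5: W2.I1
cycle 6: W3.I1
cycle 7: W0.I2
cycle 8: W2.I2
cycle 9: W3.I2
cycle 10: W0.I3
cycle 11: W1.I1
cycle 12: W2.I3
cycle 13: W2.I4
cycle 14: idle
cycle 15: idle
cycle 16: idle
cycle 17: idle
cycle 18: idle
cycle 19: W1.I2

Answer: 20 cycles, utilization 3/4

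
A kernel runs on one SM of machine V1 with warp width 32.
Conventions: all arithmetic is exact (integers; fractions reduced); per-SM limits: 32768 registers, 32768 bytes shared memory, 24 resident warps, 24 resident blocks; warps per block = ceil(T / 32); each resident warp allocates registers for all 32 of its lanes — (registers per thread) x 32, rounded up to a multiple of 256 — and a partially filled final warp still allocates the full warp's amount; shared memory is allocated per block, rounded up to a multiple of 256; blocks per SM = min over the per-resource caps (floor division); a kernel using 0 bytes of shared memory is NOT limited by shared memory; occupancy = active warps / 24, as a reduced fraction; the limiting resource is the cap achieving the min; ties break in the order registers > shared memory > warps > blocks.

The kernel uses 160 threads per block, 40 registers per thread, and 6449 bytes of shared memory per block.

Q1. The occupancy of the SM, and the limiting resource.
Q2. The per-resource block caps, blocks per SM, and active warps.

Answer: occupancy 5/6, limited by shared memory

registers: 5 blocks
shared memory: 4 blocks
warps: 4 blocks
blocks: 24 blocks

Answer: 4 blocks, 20 active warps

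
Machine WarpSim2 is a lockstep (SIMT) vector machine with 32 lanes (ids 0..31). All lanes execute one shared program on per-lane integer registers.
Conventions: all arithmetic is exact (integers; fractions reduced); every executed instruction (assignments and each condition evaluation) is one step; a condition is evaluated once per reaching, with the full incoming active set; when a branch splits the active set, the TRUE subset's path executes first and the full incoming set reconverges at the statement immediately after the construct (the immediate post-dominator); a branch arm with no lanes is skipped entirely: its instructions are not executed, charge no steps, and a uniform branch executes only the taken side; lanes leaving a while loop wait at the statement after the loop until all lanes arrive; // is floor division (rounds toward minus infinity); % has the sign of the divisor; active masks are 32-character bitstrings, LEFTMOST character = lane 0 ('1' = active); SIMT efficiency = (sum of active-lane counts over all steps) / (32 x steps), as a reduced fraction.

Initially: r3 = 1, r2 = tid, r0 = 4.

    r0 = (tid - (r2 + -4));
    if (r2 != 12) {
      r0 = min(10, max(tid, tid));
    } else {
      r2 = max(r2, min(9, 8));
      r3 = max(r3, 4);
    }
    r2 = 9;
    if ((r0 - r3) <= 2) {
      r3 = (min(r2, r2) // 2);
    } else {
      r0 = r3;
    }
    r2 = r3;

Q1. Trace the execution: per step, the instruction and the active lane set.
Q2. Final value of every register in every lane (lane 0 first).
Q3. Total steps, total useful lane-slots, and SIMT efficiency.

step 0: r0 <- (tid - (r2 + -4))      11111111111111111111111111111111
step 1: eval (r2 != 12)              11111111111111111111111111111111
step 2: r0 <- min(10, max(tid, tid)) 11111111111101111111111111111111
step 3: r2 <- max(r2, min(9, 8))     00000000000010000000000000000000
step 4: r3 <- max(r3, 4)             00000000000010000000000000000000
step 5: r2 <- 9                      11111111111111111111111111111111
step 6: eval ((r0 - r3) <= 2)        11111111111111111111111111111111
step 7: r3 <- (min(r2, r2) // 2)     11110000000010000000000000000000
step 8: r0 <- r3                     00001111111101111111111111111111
step 9: r2 <- r3                     11111111111111111111111111111111

Answer: 10 steps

r3: 4,4,4,4,1,1,1,1,1,1,1,1,4,1,1,1,1,1,1,1,1,1,1,1,1,1,1,1,1,1,1,1
r2: 4,4,4,4,1,1,1,1,1,1,1,1,4,1,1,1,1,1,1,1,1,1,1,1,1,1,1,1,1,1,1,1
r0: 0,1,2,3,1,1,1,1,1,1,1,1,4,1,1,1,1,1,1,1,1,1,1,1,1,1,1,1,1,1,1,1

steps = 10; useful = 225; efficiency = 225/320 = 45/64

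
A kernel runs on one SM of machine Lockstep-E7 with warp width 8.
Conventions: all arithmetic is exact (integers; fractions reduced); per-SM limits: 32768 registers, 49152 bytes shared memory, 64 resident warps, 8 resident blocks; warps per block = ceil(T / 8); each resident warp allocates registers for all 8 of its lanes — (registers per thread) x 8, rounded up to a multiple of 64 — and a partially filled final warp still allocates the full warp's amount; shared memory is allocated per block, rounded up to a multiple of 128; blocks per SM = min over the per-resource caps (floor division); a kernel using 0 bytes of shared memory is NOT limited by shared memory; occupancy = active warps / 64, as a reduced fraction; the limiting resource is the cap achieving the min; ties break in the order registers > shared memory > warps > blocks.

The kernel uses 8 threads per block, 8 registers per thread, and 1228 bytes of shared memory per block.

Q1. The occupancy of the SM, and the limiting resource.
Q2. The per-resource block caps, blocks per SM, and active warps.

Answer: occupancy 1/8, limited by blocks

registers: 512 blocks
shared memory: 38 blocks
warps: 64 blocks
blocks: 8 blocks

Answer: 8 blocks, 8 active warps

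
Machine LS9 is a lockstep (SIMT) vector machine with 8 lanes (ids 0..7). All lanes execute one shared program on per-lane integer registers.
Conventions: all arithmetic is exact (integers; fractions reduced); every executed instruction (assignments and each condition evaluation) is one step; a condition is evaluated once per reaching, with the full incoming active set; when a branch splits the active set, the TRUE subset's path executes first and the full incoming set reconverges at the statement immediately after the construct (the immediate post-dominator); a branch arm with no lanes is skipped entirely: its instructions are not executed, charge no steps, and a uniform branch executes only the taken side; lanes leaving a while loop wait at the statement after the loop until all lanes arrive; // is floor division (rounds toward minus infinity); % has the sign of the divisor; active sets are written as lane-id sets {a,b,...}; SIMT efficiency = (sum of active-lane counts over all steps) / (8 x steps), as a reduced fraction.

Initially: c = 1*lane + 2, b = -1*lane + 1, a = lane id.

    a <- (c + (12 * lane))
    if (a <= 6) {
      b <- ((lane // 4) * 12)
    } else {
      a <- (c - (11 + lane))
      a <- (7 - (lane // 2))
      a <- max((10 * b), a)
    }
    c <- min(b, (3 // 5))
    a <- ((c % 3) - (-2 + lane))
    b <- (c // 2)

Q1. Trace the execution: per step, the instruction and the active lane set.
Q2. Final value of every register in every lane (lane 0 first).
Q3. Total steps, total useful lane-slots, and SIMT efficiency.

step 0: a <- (c + (12 * lane))       {0,1,2,3,4,5,6,7}
step 1: eval (a <= 6)                {0,1,2,3,4,5,6,7}
step 2: b <- ((lane // 4) * 12)      {0}
step 3: a <- (c - (11 + lane))       {1,2,3,4,5,6,7}
step 4: a <- (7 - (lane // 2))       {1,2,3,4,5,6,7}
step 5: a <- max((10 * b), a)        {1,2,3,4,5,6,7}
step 6: c <- min(b, (3 // 5))        {0,1,2,3,4,5,6,7}
step 7: a <- ((c % 3) - (-2 + lane)) {0,1,2,3,4,5,6,7}
step 8: b <- (c // 2)                {0,1,2,3,4,5,6,7}

Answer: 9 steps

c: 0,0,-1,-2,-3,-4,-5,-6
b: 0,0,-1,-1,-2,-2,-3,-3
a: 2,1,2,0,-2,-1,-3,-5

steps = 9; useful = 62; efficiency = 62/72 = 31/36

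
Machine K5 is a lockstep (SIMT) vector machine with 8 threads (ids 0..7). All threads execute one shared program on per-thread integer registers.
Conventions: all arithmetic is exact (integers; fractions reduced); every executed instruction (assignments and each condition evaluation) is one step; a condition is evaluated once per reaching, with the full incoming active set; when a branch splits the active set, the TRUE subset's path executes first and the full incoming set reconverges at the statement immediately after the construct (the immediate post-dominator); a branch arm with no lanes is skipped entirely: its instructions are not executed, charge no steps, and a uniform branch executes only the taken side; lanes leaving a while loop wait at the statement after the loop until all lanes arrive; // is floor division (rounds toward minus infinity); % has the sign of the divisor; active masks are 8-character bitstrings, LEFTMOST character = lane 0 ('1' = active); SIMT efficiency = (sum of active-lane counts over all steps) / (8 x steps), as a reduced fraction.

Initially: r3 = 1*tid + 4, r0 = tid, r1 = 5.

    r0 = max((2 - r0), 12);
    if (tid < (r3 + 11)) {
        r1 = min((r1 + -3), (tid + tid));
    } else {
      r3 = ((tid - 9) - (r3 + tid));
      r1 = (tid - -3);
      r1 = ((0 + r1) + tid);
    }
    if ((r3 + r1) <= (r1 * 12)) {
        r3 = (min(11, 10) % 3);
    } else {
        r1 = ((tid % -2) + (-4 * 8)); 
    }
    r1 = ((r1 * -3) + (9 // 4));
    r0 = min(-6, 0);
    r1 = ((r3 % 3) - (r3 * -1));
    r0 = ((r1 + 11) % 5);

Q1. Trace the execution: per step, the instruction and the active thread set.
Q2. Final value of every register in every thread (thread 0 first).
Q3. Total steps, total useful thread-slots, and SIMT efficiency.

step 0: r0 <- max((2 - r0), 12)      11111111
step 1: eval (tid < (r3 + 11))       11111111
step 2: r1 <- min((r1 + -3), (tid + tid)) 11111111
step 3: eval ((r3 + r1) <= (r1 * 12)) 11111111
step 4: r3 <- (min(11, 10) % 3)      01111111
step 5: r1 <- ((tid % -2) + (-4 * 8)) 10000000
step 6: r1 <- ((r1 * -3) + (9 // 4)) 11111111
step 7: r0 <- min(-6, 0)             11111111
step 8: r1 <- ((r3 % 3) - (r3 * -1)) 11111111
step 9: r0 <- ((r1 + 11) % 5)        11111111

Answer: 10 steps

r3: 4,1,1,1,1,1,1,1
r0: 1,3,3,3,3,3,3,3
r1: 5,2,2,2,2,2,2,2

steps = 10; useful = 72; efficiency = 72/80 = 9/10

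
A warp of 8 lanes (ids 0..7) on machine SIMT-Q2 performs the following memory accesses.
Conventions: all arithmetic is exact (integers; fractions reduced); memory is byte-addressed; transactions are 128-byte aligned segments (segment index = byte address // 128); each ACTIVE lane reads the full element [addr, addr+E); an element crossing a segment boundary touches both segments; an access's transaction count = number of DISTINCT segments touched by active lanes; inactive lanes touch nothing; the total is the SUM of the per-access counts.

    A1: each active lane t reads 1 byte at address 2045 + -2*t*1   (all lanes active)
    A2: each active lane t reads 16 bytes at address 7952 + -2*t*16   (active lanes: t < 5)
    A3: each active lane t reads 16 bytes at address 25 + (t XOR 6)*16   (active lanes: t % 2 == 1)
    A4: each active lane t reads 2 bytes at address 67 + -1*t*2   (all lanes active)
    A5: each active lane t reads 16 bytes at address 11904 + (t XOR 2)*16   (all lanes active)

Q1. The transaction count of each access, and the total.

A1: 1 transaction
A2: 2 transactions
A3: 2 transactions
A4: 1 transaction
A5: 1 transaction

Answer: 1,2,2,1,1; total 7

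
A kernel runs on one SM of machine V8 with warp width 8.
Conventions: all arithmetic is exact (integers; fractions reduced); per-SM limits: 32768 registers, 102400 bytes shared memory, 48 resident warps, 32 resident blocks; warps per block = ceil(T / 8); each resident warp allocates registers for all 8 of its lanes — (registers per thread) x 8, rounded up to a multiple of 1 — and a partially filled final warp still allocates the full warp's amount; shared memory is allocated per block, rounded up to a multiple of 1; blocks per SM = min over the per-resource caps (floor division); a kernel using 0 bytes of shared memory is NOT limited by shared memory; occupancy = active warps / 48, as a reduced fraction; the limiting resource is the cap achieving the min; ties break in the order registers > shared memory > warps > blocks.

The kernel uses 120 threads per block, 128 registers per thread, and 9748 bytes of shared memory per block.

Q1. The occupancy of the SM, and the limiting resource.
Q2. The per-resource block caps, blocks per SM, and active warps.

Answer: occupancy 5/8, limited by registers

registers: 2 blocks
shared memory: 10 blocks
warps: 3 blocks
blocks: 32 blocks

Answer: 2 blocks, 30 active warps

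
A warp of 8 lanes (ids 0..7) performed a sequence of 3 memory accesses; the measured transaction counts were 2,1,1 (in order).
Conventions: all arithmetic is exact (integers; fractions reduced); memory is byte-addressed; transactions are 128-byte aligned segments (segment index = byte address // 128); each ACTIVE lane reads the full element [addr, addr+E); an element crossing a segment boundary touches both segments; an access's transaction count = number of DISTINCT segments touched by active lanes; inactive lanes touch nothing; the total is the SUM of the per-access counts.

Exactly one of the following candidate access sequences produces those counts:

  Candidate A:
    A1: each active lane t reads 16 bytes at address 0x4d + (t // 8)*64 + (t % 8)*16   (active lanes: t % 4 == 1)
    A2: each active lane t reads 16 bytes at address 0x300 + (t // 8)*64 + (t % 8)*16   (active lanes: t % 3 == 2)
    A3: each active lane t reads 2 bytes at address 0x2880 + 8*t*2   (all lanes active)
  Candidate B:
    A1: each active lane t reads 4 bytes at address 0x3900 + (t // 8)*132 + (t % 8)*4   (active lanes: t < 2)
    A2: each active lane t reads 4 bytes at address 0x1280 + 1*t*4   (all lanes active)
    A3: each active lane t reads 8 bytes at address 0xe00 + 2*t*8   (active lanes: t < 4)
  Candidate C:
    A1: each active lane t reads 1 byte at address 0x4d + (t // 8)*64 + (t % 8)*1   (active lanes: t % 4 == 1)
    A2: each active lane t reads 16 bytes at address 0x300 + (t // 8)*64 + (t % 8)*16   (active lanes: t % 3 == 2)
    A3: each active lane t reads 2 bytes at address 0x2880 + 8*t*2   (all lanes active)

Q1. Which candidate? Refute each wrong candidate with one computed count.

B: A1 gives 1 transaction, not 2
C: A1 gives 1 transaction, not 2
A: all counts match (2,1,1)

Answer: A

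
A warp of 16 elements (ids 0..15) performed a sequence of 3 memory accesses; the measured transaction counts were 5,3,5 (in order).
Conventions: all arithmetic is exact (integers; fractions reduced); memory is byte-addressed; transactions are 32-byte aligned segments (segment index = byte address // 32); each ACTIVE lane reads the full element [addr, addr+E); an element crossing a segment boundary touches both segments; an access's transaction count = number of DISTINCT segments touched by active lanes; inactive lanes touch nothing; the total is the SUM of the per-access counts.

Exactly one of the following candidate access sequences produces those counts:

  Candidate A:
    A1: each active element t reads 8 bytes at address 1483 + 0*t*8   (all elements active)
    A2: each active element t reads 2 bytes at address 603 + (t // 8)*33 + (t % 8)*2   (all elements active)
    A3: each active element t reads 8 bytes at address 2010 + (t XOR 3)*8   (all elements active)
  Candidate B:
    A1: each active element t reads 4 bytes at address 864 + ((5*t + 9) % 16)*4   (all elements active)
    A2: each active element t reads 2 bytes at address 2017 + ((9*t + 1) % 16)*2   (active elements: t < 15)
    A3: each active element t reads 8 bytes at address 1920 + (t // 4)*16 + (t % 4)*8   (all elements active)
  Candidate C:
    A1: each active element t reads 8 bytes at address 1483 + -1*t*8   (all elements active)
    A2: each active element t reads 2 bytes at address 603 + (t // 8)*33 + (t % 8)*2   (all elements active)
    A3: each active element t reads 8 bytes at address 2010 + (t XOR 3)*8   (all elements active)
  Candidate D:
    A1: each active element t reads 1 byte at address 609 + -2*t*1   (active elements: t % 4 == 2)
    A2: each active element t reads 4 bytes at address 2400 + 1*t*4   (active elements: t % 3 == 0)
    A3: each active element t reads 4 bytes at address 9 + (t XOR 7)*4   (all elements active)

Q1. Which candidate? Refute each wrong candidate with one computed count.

A: A1 gives 1 transaction, not 5
B: A1 gives 2 transactions, not 5
D: A1 gives 1 transaction, not 5
C: all counts match (5,3,5)

Answer: C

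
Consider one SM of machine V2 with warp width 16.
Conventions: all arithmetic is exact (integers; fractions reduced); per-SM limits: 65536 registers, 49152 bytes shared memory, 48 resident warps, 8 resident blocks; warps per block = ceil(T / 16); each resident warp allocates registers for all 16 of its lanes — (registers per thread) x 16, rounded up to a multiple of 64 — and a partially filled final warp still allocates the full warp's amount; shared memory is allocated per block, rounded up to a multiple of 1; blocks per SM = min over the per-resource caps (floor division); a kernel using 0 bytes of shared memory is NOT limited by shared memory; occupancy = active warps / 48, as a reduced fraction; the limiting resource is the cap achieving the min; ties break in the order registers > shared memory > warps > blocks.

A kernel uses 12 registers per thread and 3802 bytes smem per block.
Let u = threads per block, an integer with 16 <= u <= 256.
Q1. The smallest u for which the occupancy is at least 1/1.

Answer: u = 81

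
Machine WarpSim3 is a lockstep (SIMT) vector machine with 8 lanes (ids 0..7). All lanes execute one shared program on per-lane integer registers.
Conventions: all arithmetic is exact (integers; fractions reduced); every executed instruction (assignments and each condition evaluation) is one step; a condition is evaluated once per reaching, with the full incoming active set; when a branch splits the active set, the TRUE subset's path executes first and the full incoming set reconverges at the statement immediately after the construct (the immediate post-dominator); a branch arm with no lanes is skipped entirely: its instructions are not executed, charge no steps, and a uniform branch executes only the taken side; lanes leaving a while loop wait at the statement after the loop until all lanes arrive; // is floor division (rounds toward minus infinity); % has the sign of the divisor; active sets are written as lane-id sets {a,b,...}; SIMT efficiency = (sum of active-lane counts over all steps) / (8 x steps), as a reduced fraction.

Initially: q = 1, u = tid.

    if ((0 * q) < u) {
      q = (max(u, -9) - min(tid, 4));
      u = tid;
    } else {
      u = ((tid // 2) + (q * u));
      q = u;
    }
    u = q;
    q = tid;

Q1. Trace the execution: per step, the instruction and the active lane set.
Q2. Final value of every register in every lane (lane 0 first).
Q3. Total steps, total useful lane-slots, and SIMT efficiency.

step 0: eval ((0 * q) < u)           {0,1,2,3,4,5,6,7}
step 1: q <- (max(u, -9) - min(tid, 4)) {1,2,3,4,5,6,7}
step 2: u <- tid                     {1,2,3,4,5,6,7}
step 3: u <- ((tid // 2) + (q * u))  {0}
step 4: q <- u                       {0}
step 5: u <- q                       {0,1,2,3,4,5,6,7}
step 6: q <- tid                     {0,1,2,3,4,5,6,7}

Answer: 7 steps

q: 0,1,2,3,4,5,6,7
u: 0,0,0,0,0,1,2,3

steps = 7; useful = 40; efficiency = 40/56 = 5/7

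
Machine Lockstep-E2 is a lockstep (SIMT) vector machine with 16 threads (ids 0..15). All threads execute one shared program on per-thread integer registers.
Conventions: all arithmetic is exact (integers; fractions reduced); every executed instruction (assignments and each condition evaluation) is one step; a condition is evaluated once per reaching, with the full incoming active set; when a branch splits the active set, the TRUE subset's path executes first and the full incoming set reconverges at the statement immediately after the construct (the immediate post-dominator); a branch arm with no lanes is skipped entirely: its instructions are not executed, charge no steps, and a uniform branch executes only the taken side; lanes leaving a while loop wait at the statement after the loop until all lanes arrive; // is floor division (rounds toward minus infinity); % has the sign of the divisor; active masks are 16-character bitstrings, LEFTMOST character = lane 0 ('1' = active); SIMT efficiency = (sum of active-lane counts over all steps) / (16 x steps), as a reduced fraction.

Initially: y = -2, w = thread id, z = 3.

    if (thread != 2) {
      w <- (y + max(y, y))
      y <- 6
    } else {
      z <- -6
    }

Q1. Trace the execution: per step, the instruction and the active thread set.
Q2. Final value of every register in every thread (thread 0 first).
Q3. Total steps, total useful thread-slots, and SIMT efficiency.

step 0: eval (thread != 2)           1111111111111111
step 1: w <- (y + max(y, y))         1101111111111111
step 2: y <- 6                       1101111111111111
step 3: z <- -6                      0010000000000000

Answer: 4 steps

y: 6,6,-2,6,6,6,6,6,6,6,6,6,6,6,6,6
w: -4,-4,2,-4,-4,-4,-4,-4,-4,-4,-4,-4,-4,-4,-4,-4
z: 3,3,-6,3,3,3,3,3,3,3,3,3,3,3,3,3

steps = 4; useful = 47; efficiency = 47/64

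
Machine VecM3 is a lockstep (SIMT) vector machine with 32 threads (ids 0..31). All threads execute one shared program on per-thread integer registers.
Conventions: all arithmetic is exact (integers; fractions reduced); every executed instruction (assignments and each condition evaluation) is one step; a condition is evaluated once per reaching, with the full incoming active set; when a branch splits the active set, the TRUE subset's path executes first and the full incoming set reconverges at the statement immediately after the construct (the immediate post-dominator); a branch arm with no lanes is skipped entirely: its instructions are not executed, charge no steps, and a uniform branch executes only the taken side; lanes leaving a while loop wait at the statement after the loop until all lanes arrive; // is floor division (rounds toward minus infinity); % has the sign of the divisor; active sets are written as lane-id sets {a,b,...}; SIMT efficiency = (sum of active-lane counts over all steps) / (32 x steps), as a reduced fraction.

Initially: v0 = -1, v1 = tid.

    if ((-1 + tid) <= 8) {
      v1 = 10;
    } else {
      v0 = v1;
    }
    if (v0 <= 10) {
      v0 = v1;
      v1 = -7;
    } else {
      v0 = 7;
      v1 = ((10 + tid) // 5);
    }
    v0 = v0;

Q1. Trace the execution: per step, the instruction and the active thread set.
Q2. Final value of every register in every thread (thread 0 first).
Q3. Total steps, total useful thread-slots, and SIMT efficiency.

step 0: eval ((-1 + tid) <= 8)       {0,1,2,3,4,5,6,7,8,9,10,11,12,13,14,15,16,17,18,19,20,21,22,23,24,25,26,27,28,29,30,31}
step 1: v1 <- 10                     {0,1,2,3,4,5,6,7,8,9}
step 2: v0 <- v1                     {10,11,12,13,14,15,16,17,18,19,20,21,22,23,24,25,26,27,28,29,30,31}
step 3: eval (v0 <= 10)              {0,1,2,3,4,5,6,7,8,9,10,11,12,13,14,15,16,17,18,19,20,21,22,23,24,25,26,27,28,29,30,31}
step 4: v0 <- v1                     {0,1,2,3,4,5,6,7,8,9,10}
step 5: v1 <- -7                     {0,1,2,3,4,5,6,7,8,9,10}
step 6: v0 <- 7                      {11,12,13,14,15,16,17,18,19,20,21,22,23,24,25,26,27,28,29,30,31}
step 7: v1 <- ((10 + tid) // 5)      {11,12,13,14,15,16,17,18,19,20,21,22,23,24,25,26,27,28,29,30,31}
step 8: v0 <- v0                     {0,1,2,3,4,5,6,7,8,9,10,11,12,13,14,15,16,17,18,19,20,21,22,23,24,25,26,27,28,29,30,31}

Answer: 9 steps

v0: 10,10,10,10,10,10,10,10,10,10,10,7,7,7,7,7,7,7,7,7,7,7,7,7,7,7,7,7,7,7,7,7
v1: -7,-7,-7,-7,-7,-7,-7,-7,-7,-7,-7,4,4,4,4,5,5,5,5,5,6,6,6,6,6,7,7,7,7,7,8,8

steps = 9; useful = 192; efficiency = 192/288 = 2/3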